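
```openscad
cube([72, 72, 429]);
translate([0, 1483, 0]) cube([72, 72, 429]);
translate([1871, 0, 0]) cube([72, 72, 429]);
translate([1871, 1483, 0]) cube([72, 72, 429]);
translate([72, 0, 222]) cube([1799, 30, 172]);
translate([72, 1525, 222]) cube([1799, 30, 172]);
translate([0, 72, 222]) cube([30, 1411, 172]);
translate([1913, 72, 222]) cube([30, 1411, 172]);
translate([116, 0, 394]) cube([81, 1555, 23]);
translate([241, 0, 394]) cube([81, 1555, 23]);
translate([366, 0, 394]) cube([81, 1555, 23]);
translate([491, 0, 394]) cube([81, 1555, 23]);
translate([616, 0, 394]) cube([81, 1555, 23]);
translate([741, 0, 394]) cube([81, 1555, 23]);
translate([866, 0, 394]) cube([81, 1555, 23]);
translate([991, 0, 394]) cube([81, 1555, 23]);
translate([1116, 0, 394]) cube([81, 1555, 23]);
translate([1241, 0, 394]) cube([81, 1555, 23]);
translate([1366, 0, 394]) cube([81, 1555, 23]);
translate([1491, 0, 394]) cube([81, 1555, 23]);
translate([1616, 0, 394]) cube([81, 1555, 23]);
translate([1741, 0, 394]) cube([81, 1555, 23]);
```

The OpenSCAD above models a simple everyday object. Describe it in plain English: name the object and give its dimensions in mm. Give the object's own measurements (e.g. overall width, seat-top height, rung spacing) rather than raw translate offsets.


A bed frame 1943 mm long (x) by 1555 mm wide (y). Four 72×72 mm corner posts, 429 mm tall, at the corners of the footprint. Four rails of 30 mm thickness and 172 mm height run between adjacent posts with their undersides at z = 222 mm, their outer faces flush with the outside of the frame (the two x-running rails run between the posts' inner faces; the two y-running rails run between the posts' inner faces). 14 slats, each 81 mm wide (x) and 23 mm thick, lie across the top of the two x-running rails, running the full 1555 mm width of the frame in y; along x they sit between the end posts with a 44 mm gap after the −x posts and between neighbouring slats, leaving 49 mm before the +x posts.


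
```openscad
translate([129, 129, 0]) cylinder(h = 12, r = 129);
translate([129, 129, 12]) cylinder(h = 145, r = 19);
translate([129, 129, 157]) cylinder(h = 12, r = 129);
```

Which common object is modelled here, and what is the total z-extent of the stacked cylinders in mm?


A spool. The overall height is 169 mm.

Three coaxial cylinders, large–small–large — a spool. Two 12 mm flanges and a 145 mm core give 12 + 145 + 12 = 169 mm.


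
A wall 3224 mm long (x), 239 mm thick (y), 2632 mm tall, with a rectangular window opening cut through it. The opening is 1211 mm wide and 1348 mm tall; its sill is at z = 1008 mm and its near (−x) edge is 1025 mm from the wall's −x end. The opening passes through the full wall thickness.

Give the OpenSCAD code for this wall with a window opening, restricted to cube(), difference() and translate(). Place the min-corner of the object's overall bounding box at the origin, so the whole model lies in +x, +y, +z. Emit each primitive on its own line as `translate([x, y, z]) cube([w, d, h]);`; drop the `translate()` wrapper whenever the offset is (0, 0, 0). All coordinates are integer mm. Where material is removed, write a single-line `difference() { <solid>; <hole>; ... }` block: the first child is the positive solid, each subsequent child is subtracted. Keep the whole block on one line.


difference() { cube([3224, 239, 2632]); translate([1025, 0, 1008]) cube([1211, 239, 1348]); }


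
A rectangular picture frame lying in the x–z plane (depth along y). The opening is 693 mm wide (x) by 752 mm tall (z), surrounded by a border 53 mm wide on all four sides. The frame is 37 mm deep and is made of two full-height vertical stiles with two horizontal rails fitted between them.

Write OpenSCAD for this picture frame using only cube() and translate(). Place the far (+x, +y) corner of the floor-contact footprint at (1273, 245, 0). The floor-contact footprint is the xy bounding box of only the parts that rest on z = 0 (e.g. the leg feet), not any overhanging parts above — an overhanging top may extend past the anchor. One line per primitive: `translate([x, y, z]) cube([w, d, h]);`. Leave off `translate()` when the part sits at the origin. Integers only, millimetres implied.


translate([474, 208, 0]) cube([53, 37, 858]);
translate([1220, 208, 0]) cube([53, 37, 858]);
translate([527, 208, 0]) cube([693, 37, 53]);
translate([527, 208, 805]) cube([693, 37, 53]);


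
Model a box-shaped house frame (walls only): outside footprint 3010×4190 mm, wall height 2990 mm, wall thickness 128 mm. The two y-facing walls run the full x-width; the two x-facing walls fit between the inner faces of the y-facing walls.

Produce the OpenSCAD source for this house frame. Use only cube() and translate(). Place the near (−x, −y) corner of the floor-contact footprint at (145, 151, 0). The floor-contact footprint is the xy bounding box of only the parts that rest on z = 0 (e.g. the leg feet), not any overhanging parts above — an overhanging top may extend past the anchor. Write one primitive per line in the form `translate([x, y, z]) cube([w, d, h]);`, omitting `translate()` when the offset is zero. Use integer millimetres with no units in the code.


translate([145, 151, 0]) cube([3010, 128, 2990]);
translate([145, 4213, 0]) cube([3010, 128, 2990]);
translate([145, 279, 0]) cube([128, 3934, 2990]);
translate([3027, 279, 0]) cube([128, 3934, 2990]);


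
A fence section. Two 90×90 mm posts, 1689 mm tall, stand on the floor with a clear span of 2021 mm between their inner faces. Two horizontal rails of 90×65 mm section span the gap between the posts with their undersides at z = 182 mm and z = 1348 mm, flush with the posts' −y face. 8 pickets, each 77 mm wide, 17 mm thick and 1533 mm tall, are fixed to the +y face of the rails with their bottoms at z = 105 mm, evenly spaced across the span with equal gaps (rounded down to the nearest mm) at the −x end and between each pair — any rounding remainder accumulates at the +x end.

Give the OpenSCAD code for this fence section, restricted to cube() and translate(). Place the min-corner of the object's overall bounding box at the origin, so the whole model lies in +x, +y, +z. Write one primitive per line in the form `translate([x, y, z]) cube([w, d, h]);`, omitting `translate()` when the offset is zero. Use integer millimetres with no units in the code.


cube([90, 90, 1689]);
translate([2111, 0, 0]) cube([90, 90, 1689]);
translate([90, 0, 182]) cube([2021, 90, 65]);
translate([90, 0, 1348]) cube([2021, 90, 65]);
translate([246, 90, 105]) cube([77, 17, 1533]);
translate([479, 90, 105]) cube([77, 17, 1533]);
translate([712, 90, 105]) cube([77, 17, 1533]);
translate([945, 90, 105]) cube([77, 17, 1533]);
translate([1178, 90, 105]) cube([77, 17, 1533]);
translate([1411, 90, 105]) cube([77, 17, 1533]);
translate([1644, 90, 105]) cube([77, 17, 1533]);
translate([1877, 90, 105]) cube([77, 17, 1533]);


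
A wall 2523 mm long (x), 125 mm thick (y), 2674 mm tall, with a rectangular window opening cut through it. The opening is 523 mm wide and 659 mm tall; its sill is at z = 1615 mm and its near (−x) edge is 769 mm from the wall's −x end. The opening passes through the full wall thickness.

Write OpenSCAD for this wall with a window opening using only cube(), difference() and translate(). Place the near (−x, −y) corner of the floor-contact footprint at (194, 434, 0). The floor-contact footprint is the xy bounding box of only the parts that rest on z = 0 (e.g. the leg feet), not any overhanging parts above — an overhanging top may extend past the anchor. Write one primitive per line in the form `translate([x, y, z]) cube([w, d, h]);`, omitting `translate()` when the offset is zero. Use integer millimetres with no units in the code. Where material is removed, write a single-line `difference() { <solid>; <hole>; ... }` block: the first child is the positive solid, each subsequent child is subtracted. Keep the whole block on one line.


difference() { translate([194, 434, 0]) cube([2523, 125, 2674]); translate([963, 434, 1615]) cube([523, 125, 659]); }


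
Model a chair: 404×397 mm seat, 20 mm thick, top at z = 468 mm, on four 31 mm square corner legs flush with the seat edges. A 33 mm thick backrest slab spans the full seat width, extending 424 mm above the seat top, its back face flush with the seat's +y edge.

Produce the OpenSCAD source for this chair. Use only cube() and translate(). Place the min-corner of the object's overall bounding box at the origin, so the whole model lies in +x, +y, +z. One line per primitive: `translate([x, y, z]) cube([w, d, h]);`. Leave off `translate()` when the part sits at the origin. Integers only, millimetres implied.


translate([0, 0, 448]) cube([404, 397, 20]);
cube([31, 31, 448]);
translate([373, 0, 0]) cube([31, 31, 448]);
translate([0, 366, 0]) cube([31, 31, 448]);
translate([373, 366, 0]) cube([31, 31, 448]);
translate([0, 364, 468]) cube([404, 33, 424]);


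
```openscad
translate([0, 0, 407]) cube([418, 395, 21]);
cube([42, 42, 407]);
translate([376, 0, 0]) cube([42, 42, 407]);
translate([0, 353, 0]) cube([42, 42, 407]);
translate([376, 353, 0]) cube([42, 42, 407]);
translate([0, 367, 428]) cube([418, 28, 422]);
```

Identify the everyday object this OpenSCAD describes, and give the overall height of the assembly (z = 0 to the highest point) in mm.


A chair. The overall height is 850 mm.

A slab on four corner posts with a tall panel at the back — a chair. The seat slab sits at z = 407 with thickness 21, and the 422 mm backrest starts at the seat top, so the overall height is 407 + 21 + 422 = 850 mm.


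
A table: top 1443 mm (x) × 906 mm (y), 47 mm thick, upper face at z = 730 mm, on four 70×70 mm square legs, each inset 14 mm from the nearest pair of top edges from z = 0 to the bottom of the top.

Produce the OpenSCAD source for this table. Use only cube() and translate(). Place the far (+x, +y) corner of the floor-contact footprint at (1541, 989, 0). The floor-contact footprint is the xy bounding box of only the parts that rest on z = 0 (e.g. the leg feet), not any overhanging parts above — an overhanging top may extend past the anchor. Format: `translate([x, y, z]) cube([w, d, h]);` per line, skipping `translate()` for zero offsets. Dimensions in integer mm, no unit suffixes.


translate([112, 97, 683]) cube([1443, 906, 47]);
translate([126, 111, 0]) cube([70, 70, 683]);
translate([1471, 111, 0]) cube([70, 70, 683]);
translate([126, 919, 0]) cube([70, 70, 683]);
translate([1471, 919, 0]) cube([70, 70, 683]);


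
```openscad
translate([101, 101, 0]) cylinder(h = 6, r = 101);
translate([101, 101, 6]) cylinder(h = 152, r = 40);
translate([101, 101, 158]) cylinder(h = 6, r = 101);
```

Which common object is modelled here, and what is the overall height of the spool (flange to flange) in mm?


A spool. The overall height is 164 mm.

Three coaxial cylinders, large–small–large — a spool. Two 6 mm flanges and a 152 mm core give 6 + 152 + 6 = 164 mm.


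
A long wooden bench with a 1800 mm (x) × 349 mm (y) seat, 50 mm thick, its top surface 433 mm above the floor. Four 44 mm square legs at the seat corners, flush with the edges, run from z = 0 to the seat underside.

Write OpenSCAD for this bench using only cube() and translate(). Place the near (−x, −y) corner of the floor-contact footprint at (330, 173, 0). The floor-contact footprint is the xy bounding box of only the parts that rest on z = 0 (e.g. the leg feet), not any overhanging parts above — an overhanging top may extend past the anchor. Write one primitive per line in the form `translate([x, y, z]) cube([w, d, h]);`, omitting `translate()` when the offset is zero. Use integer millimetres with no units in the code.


// leg_h = 433 − 50 = 383
translate([330, 173, 383]) cube([1800, 349, 50]);
translate([330, 173, 0]) cube([44, 44, 383]);
translate([330, 478, 0]) cube([44, 44, 383]);
translate([2086, 173, 0]) cube([44, 44, 383]);
translate([2086, 478, 0]) cube([44, 44, 383]);


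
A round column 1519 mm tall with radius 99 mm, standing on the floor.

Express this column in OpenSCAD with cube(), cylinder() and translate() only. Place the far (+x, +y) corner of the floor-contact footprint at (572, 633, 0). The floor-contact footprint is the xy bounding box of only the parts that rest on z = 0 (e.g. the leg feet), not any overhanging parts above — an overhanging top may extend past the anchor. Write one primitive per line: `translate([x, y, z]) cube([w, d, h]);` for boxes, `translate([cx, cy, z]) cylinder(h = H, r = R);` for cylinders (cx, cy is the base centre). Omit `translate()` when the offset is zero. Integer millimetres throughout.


translate([473, 534, 0]) cylinder(h = 1519, r = 99);


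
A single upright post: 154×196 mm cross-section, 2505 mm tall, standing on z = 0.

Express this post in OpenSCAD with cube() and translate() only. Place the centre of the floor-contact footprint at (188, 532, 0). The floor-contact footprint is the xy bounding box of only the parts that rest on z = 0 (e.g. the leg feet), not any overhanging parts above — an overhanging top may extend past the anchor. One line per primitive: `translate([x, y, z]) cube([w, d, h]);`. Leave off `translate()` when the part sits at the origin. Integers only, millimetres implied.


translate([111, 434, 0]) cube([154, 196, 2505]);


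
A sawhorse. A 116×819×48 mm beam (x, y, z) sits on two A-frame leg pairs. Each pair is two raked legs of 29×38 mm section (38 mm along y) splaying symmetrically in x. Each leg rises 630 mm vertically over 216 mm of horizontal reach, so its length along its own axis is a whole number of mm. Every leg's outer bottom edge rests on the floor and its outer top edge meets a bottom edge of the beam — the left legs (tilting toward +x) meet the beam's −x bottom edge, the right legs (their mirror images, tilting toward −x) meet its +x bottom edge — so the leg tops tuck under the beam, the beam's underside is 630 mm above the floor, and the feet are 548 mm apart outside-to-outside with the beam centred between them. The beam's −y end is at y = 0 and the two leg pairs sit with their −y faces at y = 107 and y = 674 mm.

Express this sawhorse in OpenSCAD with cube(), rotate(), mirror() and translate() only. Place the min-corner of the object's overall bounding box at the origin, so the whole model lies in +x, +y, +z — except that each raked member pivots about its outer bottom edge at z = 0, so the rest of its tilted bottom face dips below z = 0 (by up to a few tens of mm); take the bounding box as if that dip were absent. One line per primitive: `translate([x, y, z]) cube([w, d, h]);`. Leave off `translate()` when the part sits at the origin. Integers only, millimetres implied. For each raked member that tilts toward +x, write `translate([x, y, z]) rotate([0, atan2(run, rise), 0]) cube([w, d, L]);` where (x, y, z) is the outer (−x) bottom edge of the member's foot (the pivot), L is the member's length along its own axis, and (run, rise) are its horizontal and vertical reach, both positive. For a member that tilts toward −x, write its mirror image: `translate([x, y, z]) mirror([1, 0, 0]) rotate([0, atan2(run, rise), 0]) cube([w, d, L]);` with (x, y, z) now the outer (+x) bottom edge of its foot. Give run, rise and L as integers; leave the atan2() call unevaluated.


translate([216, 0, 630]) cube([116, 819, 48]);
translate([0, 107, 0]) rotate([0, atan2(216, 630), 0]) cube([29, 38, 666]);
translate([548, 107, 0]) mirror([1, 0, 0]) rotate([0, atan2(216, 630), 0]) cube([29, 38, 666]);
translate([0, 674, 0]) rotate([0, atan2(216, 630), 0]) cube([29, 38, 666]);
translate([548, 674, 0]) mirror([1, 0, 0]) rotate([0, atan2(216, 630), 0]) cube([29, 38, 666]);


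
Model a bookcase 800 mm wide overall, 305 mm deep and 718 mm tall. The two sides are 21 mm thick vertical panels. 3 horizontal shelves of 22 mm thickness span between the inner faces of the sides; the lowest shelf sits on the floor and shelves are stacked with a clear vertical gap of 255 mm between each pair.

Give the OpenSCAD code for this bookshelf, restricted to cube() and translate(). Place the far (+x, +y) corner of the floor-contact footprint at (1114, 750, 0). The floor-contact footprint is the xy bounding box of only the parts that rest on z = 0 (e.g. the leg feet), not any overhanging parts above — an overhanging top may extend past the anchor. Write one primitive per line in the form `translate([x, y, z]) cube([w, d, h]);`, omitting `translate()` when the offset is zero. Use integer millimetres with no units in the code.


translate([314, 445, 0]) cube([21, 305, 718]);
translate([1093, 445, 0]) cube([21, 305, 718]);
translate([335, 445, 0]) cube([758, 305, 22]);
translate([335, 445, 277]) cube([758, 305, 22]);
translate([335, 445, 554]) cube([758, 305, 22]);


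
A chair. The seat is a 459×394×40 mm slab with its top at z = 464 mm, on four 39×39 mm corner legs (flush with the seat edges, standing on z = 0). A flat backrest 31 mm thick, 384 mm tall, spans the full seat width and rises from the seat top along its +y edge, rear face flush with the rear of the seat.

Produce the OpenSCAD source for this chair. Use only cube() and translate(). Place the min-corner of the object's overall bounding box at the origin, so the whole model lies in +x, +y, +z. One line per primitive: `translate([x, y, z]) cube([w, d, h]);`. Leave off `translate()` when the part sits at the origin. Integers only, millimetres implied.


translate([0, 0, 424]) cube([459, 394, 40]);
cube([39, 39, 424]);
translate([420, 0, 0]) cube([39, 39, 424]);
translate([0, 355, 0]) cube([39, 39, 424]);
translate([420, 355, 0]) cube([39, 39, 424]);
translate([0, 363, 464]) cube([459, 31, 384]);


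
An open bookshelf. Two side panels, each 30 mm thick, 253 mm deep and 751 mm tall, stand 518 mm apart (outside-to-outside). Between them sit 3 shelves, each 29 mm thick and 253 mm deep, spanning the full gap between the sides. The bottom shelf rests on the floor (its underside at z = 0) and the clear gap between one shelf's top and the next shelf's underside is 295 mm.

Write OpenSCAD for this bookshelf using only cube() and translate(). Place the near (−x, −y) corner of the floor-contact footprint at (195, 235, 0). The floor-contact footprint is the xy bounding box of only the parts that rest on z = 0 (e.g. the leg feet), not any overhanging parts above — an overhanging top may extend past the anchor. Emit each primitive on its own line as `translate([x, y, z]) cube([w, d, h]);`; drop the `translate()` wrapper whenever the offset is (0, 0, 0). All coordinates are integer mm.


translate([195, 235, 0]) cube([30, 253, 751]);
translate([683, 235, 0]) cube([30, 253, 751]);
translate([225, 235, 0]) cube([458, 253, 29]);
translate([225, 235, 324]) cube([458, 253, 29]);
translate([225, 235, 648]) cube([458, 253, 29]);


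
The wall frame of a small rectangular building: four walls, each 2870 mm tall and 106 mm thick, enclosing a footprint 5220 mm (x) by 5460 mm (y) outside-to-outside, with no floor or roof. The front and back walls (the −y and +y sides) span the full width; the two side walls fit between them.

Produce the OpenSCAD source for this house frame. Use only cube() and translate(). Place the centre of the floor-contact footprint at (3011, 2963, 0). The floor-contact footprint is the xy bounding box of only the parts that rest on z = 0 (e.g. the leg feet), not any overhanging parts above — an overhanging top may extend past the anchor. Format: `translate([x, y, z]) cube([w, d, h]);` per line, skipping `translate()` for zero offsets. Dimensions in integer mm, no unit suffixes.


translate([401, 233, 0]) cube([5220, 106, 2870]);
translate([401, 5587, 0]) cube([5220, 106, 2870]);
translate([401, 339, 0]) cube([106, 5248, 2870]);
translate([5515, 339, 0]) cube([106, 5248, 2870]);


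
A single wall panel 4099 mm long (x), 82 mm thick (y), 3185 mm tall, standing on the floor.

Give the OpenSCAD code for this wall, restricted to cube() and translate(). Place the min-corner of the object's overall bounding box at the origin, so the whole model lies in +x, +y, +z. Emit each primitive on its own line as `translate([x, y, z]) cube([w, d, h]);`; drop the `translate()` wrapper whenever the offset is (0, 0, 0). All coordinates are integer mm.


cube([4099, 82, 3185]);


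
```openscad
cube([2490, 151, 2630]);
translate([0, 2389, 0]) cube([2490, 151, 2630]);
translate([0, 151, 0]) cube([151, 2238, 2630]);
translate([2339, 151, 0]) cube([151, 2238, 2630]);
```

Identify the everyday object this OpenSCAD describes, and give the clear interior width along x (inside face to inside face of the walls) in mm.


A house (or room) frame. The interior width is 2188 mm.

Four 2630 mm walls enclosing a rectangle with no floor or roof — a room or house frame. Outside width is 2490 mm and wall thickness is 151 mm, so the interior width is 2490 − 2 × 151 = 2188 mm.


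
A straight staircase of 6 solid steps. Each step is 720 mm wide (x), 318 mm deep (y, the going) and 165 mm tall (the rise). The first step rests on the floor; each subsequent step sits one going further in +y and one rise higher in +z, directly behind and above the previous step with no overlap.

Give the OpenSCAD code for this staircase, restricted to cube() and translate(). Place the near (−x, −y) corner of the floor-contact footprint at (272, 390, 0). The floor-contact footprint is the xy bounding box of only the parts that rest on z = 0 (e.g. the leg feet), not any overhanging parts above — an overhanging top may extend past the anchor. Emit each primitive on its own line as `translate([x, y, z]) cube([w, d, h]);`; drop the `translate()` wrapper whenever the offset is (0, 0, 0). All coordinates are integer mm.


translate([272, 390, 0]) cube([720, 318, 165]);
translate([272, 708, 165]) cube([720, 318, 165]);
translate([272, 1026, 330]) cube([720, 318, 165]);
translate([272, 1344, 495]) cube([720, 318, 165]);
translate([272, 1662, 660]) cube([720, 318, 165]);
translate([272, 1980, 825]) cube([720, 318, 165]);


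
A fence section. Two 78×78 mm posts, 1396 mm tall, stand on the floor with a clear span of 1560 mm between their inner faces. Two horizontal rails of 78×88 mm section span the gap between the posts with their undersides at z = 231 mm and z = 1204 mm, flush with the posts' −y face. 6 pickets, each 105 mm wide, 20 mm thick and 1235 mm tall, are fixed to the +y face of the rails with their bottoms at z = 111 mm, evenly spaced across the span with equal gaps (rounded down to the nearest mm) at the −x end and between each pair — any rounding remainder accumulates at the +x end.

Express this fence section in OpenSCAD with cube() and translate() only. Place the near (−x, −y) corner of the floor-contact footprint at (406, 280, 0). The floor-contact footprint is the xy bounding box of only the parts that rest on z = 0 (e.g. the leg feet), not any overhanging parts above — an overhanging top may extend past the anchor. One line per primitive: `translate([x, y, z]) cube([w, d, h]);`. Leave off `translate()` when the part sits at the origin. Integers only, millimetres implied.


translate([406, 280, 0]) cube([78, 78, 1396]);
translate([2044, 280, 0]) cube([78, 78, 1396]);
translate([484, 280, 231]) cube([1560, 78, 88]);
translate([484, 280, 1204]) cube([1560, 78, 88]);
translate([616, 358, 111]) cube([105, 20, 1235]);
translate([853, 358, 111]) cube([105, 20, 1235]);
translate([1090, 358, 111]) cube([105, 20, 1235]);
translate([1327, 358, 111]) cube([105, 20, 1235]);
translate([1564, 358, 111]) cube([105, 20, 1235]);
translate([1801, 358, 111]) cube([105, 20, 1235]);


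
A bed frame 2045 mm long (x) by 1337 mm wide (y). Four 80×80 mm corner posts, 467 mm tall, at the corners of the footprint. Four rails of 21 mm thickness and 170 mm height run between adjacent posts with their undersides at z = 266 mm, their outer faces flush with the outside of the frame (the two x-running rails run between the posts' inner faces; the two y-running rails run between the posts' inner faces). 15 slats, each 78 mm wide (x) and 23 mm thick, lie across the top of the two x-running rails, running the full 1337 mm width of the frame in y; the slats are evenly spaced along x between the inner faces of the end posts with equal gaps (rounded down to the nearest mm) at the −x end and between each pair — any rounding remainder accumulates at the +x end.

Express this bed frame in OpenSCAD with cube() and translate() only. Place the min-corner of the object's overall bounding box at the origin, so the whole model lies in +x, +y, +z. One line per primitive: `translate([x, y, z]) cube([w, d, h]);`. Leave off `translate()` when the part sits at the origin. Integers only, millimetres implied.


cube([80, 80, 467]);
translate([0, 1257, 0]) cube([80, 80, 467]);
translate([1965, 0, 0]) cube([80, 80, 467]);
translate([1965, 1257, 0]) cube([80, 80, 467]);
translate([80, 0, 266]) cube([1885, 21, 170]);
translate([80, 1316, 266]) cube([1885, 21, 170]);
translate([0, 80, 266]) cube([21, 1177, 170]);
translate([2024, 80, 266]) cube([21, 1177, 170]);
translate([124, 0, 436]) cube([78, 1337, 23]);
translate([246, 0, 436]) cube([78, 1337, 23]);
translate([368, 0, 436]) cube([78, 1337, 23]);
translate([490, 0, 436]) cube([78, 1337, 23]);
translate([612, 0, 436]) cube([78, 1337, 23]);
translate([734, 0, 436]) cube([78, 1337, 23]);
translate([856, 0, 436]) cube([78, 1337, 23]);
translate([978, 0, 436]) cube([78, 1337, 23]);
translate([1100, 0, 436]) cube([78, 1337, 23]);
translate([1222, 0, 436]) cube([78, 1337, 23]);
translate([1344, 0, 436]) cube([78, 1337, 23]);
translate([1466, 0, 436]) cube([78, 1337, 23]);
translate([1588, 0, 436]) cube([78, 1337, 23]);
translate([1710, 0, 436]) cube([78, 1337, 23]);
translate([1832, 0, 436]) cube([78, 1337, 23]);


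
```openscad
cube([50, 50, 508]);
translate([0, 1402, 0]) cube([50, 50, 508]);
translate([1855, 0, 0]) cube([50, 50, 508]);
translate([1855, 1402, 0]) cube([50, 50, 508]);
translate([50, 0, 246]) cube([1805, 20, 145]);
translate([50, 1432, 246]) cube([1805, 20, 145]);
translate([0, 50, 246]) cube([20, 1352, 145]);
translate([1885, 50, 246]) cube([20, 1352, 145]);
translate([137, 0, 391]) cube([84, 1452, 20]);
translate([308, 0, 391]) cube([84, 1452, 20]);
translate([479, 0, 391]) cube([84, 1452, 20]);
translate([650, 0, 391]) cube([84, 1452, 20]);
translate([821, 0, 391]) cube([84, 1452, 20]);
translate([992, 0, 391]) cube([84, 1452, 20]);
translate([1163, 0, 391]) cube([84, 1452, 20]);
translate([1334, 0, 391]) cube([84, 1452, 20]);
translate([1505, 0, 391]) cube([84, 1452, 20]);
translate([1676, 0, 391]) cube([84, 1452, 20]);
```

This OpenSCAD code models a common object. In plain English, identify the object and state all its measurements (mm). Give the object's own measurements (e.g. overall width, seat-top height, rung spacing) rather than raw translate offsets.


A bed frame 1905 mm long (x) by 1452 mm wide (y). Four 50×50 mm corner posts, 508 mm tall, at the corners of the footprint. Four rails of 20 mm thickness and 145 mm height run between adjacent posts with their undersides at z = 246 mm, their outer faces flush with the outside of the frame (the two x-running rails run between the posts' inner faces; the two y-running rails run between the posts' inner faces). 10 slats, each 84 mm wide (x) and 20 mm thick, lie across the top of the two x-running rails, running the full 1452 mm width of the frame in y; along x they sit between the end posts with a 87 mm gap after the −x posts and between neighbouring slats, leaving 95 mm before the +x posts.


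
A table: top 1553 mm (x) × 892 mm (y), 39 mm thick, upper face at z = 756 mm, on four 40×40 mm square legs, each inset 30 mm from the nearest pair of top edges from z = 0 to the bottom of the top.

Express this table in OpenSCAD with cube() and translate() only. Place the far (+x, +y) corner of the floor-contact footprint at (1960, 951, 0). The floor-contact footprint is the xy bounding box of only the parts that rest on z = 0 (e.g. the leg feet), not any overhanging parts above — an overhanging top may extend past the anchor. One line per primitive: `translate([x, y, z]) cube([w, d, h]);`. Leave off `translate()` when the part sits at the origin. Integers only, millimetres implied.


// leg_h = 756 - 39 = 717
translate([437, 89, 717]) cube([1553, 892, 39]);
translate([467, 119, 0]) cube([40, 40, 717]);
translate([1920, 119, 0]) cube([40, 40, 717]);
translate([467, 911, 0]) cube([40, 40, 717]);
translate([1920, 911, 0]) cube([40, 40, 717]);


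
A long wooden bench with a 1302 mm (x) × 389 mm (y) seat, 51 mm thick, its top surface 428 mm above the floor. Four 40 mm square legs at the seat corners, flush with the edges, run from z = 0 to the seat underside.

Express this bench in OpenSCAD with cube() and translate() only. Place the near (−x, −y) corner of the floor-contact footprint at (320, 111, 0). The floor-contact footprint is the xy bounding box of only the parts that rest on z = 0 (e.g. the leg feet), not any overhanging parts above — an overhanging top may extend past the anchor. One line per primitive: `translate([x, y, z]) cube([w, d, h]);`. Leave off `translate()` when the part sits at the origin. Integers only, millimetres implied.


// leg_h = 428 − 51 = 377
translate([320, 111, 377]) cube([1302, 389, 51]);
translate([320, 111, 0]) cube([40, 40, 377]);
translate([320, 460, 0]) cube([40, 40, 377]);
translate([1582, 111, 0]) cube([40, 40, 377]);
translate([1582, 460, 0]) cube([40, 40, 377]);


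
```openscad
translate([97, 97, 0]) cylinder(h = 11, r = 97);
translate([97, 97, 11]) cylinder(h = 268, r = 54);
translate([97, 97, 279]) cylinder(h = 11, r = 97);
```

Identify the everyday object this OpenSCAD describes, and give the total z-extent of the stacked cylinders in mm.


A spool. The overall height is 290 mm.

Three coaxial cylinders, large–small–large — a spool. Two 11 mm flanges and a 268 mm core give 11 + 268 + 11 = 290 mm.


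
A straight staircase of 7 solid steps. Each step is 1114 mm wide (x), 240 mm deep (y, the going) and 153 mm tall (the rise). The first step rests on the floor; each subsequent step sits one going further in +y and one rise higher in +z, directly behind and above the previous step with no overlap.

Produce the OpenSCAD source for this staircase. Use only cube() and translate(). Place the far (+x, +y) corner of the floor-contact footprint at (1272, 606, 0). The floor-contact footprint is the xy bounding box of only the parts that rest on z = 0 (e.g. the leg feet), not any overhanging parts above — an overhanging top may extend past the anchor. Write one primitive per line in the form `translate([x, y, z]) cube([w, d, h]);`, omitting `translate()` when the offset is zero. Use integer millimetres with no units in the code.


translate([158, 366, 0]) cube([1114, 240, 153]);
translate([158, 606, 153]) cube([1114, 240, 153]);
translate([158, 846, 306]) cube([1114, 240, 153]);
translate([158, 1086, 459]) cube([1114, 240, 153]);
translate([158, 1326, 612]) cube([1114, 240, 153]);
translate([158, 1566, 765]) cube([1114, 240, 153]);
translate([158, 1806, 918]) cube([1114, 240, 153]);


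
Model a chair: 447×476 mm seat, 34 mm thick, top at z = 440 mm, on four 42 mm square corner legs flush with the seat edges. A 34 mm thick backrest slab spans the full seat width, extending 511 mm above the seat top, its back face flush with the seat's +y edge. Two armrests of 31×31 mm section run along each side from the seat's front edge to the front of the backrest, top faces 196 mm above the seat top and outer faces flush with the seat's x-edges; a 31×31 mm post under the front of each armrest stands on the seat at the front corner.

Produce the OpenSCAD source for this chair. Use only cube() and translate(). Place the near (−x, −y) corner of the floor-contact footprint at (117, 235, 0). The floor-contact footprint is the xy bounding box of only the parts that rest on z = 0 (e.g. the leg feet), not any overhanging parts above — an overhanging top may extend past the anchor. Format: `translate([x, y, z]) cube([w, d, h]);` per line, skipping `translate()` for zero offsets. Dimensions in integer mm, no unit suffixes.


// leg_h = 440 - 34 = 406
// arm post h = 196 - 31 = 165
translate([117, 235, 406]) cube([447, 476, 34]);
translate([117, 235, 0]) cube([42, 42, 406]);
translate([522, 235, 0]) cube([42, 42, 406]);
translate([117, 669, 0]) cube([42, 42, 406]);
translate([522, 669, 0]) cube([42, 42, 406]);
translate([117, 677, 440]) cube([447, 34, 511]);
translate([117, 235, 605]) cube([31, 442, 31]);
translate([533, 235, 605]) cube([31, 442, 31]);
translate([117, 235, 440]) cube([31, 31, 165]);
translate([533, 235, 440]) cube([31, 31, 165]);


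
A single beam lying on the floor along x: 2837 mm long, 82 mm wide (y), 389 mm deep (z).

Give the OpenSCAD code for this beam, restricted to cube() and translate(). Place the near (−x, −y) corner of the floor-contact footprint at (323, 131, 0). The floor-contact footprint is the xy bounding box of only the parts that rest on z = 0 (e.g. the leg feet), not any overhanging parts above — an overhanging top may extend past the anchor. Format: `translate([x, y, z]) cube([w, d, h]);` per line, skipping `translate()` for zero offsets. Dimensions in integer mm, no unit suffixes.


translate([323, 131, 0]) cube([2837, 82, 389]);


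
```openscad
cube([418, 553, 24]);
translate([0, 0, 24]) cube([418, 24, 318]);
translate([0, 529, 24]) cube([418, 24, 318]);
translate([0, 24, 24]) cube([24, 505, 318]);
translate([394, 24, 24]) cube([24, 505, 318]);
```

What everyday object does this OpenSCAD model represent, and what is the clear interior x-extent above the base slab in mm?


An open box. The internal width is 370 mm.

A 418×553 base slab with four walls standing on it — an open box. The base is 418 mm wide and the walls are 24 mm thick, so the internal width is 418 − 2 × 24 = 370 mm.


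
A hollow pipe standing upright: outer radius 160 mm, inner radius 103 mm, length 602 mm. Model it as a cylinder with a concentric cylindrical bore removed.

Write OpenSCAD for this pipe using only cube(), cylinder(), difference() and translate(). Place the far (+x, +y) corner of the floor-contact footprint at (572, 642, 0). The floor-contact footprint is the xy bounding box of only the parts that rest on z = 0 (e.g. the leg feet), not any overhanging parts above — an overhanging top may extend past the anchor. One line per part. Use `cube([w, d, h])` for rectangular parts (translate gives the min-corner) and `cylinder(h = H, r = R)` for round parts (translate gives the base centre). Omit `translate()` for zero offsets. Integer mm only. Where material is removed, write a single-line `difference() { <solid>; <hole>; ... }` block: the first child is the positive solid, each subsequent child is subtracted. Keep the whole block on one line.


difference() { translate([412, 482, 0]) cylinder(h = 602, r = 160); translate([412, 482, 0]) cylinder(h = 602, r = 103); }


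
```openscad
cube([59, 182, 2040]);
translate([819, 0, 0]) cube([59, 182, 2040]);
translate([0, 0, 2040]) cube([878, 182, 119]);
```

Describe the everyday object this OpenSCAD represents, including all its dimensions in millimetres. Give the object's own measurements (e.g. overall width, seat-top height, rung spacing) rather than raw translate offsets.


A door frame. The clear opening is 760 mm wide and 2040 mm high. Two 59 mm wide jambs, 182 mm deep, stand either side of the opening from the floor to the top of the opening. A 119 mm thick head sits across the top of both jambs, spanning the full outside width of the frame.


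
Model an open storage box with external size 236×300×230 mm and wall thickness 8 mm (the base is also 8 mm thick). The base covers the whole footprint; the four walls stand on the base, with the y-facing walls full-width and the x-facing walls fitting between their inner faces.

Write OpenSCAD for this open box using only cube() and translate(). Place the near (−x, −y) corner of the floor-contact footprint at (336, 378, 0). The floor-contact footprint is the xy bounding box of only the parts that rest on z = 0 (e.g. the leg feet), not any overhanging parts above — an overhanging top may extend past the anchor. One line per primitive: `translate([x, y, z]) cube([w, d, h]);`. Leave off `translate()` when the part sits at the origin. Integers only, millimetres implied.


translate([336, 378, 0]) cube([236, 300, 8]);
translate([336, 378, 8]) cube([236, 8, 222]);
translate([336, 670, 8]) cube([236, 8, 222]);
translate([336, 386, 8]) cube([8, 284, 222]);
translate([564, 386, 8]) cube([8, 284, 222]);


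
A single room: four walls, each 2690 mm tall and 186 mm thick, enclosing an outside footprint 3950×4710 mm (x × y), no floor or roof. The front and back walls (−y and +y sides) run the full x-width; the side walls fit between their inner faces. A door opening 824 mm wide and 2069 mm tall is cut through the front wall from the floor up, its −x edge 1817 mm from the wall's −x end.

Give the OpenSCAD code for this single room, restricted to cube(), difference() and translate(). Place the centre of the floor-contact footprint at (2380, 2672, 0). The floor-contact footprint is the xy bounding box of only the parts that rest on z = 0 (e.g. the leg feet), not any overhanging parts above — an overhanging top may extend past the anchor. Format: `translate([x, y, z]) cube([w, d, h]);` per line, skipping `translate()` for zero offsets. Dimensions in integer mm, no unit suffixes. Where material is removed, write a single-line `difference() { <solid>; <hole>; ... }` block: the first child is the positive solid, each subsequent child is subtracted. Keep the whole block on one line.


difference() { translate([405, 317, 0]) cube([3950, 186, 2690]); translate([2222, 317, 0]) cube([824, 186, 2069]); }
translate([405, 4841, 0]) cube([3950, 186, 2690]);
translate([405, 503, 0]) cube([186, 4338, 2690]);
translate([4169, 503, 0]) cube([186, 4338, 2690]);


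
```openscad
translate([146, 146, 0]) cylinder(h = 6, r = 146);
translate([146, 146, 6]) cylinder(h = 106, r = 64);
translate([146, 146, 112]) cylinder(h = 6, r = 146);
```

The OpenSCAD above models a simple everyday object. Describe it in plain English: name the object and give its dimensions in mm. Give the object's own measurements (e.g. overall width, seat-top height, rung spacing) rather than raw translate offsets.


A spool: two coaxial disc flanges of radius 146 mm and thickness 6 mm, joined by a core cylinder of radius 64 mm and height 106 mm. The lower flange rests on z = 0 and the three cylinders share a vertical axis.


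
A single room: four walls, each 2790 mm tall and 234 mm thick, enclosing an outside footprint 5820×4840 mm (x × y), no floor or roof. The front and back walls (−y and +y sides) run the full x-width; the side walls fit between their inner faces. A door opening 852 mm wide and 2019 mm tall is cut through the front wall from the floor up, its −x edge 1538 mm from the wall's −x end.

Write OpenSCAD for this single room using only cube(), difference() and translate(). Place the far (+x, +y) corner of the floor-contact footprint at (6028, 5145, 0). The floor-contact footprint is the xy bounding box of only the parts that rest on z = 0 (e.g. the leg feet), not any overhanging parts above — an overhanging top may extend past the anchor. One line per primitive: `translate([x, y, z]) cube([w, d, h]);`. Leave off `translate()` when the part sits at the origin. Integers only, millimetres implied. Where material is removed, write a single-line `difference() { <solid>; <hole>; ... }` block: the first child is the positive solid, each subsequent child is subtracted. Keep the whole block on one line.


difference() { translate([208, 305, 0]) cube([5820, 234, 2790]); translate([1746, 305, 0]) cube([852, 234, 2019]); }
translate([208, 4911, 0]) cube([5820, 234, 2790]);
translate([208, 539, 0]) cube([234, 4372, 2790]);
translate([5794, 539, 0]) cube([234, 4372, 2790]);


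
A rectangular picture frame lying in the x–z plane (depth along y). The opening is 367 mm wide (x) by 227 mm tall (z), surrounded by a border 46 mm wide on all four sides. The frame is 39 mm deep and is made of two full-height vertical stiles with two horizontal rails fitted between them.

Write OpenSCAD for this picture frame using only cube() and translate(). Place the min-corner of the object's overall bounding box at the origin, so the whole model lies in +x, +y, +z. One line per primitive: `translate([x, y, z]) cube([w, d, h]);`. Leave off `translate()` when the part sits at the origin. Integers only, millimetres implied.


cube([46, 39, 319]);
translate([413, 0, 0]) cube([46, 39, 319]);
translate([46, 0, 0]) cube([367, 39, 46]);
translate([46, 0, 273]) cube([367, 39, 46]);
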